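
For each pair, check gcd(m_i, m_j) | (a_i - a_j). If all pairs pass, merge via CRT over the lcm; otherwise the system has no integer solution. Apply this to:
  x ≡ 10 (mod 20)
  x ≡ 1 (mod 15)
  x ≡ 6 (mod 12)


Moduli 20, 15, 12 are not pairwise coprime, so CRT works modulo lcm(m_i) when all pairwise compatibility conditions hold.
Pairwise compatibility: gcd(m_i, m_j) must divide a_i - a_j for every pair.
Merge one congruence at a time:
  Start: x ≡ 10 (mod 20).
  Combine with x ≡ 1 (mod 15): gcd(20, 15) = 5, and 1 - 10 = -9 is NOT divisible by 5.
    ⇒ system is inconsistent (no integer solution).

No solution (the system is inconsistent).


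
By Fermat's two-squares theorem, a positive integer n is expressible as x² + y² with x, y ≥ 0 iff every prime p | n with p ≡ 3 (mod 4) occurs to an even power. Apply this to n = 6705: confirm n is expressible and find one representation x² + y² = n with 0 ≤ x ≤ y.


Step 1: Factor n = 6705 = 3^2 · 5 · 149.
Step 2: Check the mod-4 condition on each prime factor: 3 ≡ 3 (mod 4), exponent 2 (must be even); 5 ≡ 1 (mod 4), exponent 1; 149 ≡ 1 (mod 4), exponent 1.
All primes ≡ 3 (mod 4) appear to even exponent (or don't appear), so by the two-squares theorem n IS expressible as a sum of two squares.
Step 3: Build a representation. Group n = k² · m with k = 3 and m = 5 · 149 = 745 (a product of primes ≡ 1 (mod 4)); a representation of m scales to one of n via (k·x)² + (k·y)² = k²(x² + y²). Each prime p ≡ 1 (mod 4) is itself a sum of two squares; find a² by testing p − a² for a perfect square:
  5: 5 − 1² = 4 = 2² ⇒ 5 = 1² + 2².
  149: 149 − 1² = 148, 149 − 2² = 145, 149 − 3² = 140, 149 − 4² = 133, 149 − 5² = 124, 149 − 6² = 113, 149 − 7² = 100 = 10² ⇒ 149 = 7² + 10².
  Combine using the Brahmagupta–Fibonacci identity (a² + b²)(c² + d²) = (ac − bd)² + (ad + bc)² = (ac + bd)² + (ad − bc)²:
  5 · 149 = 745: from (1² + 2²)(7² + 10²), take (1·7 − 2·10, 1·10 + 2·7) = (7 − 20, 10 + 14) = (-13, 24); dropping signs (only squares matter) gives (13, 24); check 13² + 24² = 169 + 576 = 745 ✓.
  Scale by k = 3: (3·13, 3·24) = (39, 72).
Step 4: Order so x ≤ y and verify: 39² + 72² = 1521 + 5184 = 6705 = n. ✓

n = 6705 = 39² + 72² (one valid representation with x ≤ y).


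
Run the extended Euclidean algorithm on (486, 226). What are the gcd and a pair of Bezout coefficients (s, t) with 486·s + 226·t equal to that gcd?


Euclidean algorithm on (486, 226) — divide until remainder is 0:
  486 = 2 · 226 + 34
  226 = 6 · 34 + 22
  34 = 1 · 22 + 12
  22 = 1 · 12 + 10
  12 = 1 · 10 + 2
  10 = 5 · 2 + 0
gcd(486, 226) = 2.
Track Bezout coefficients alongside the remainders: start with r₀ = 486 = a·1 + b·0 (s = 1, t = 0) and r₁ = 226 = a·0 + b·1 (s = 0, t = 1); each new remainder r_{k+1} = r_{k-1} − q_k·r_k inherits s_{k+1} = s_{k-1} − q_k·s_k, t_{k+1} = t_{k-1} − q_k·t_k, so r_k = a·s_k + b·t_k at every step:
  q = 2: r = 34, s = 1 − 2·0 = 1, t = 0 − 2·1 = -2  (check: 486·1 + 226·(-2) = 34)
  q = 6: r = 22, s = 0 − 6·1 = -6, t = 1 − 6·(-2) = 13  (check: 486·(-6) + 226·13 = 22)
  q = 1: r = 12, s = 1 − 1·(-6) = 7, t = -2 − 1·13 = -15  (check: 486·7 + 226·(-15) = 12)
  q = 1: r = 10, s = -6 − 1·7 = -13, t = 13 − 1·(-15) = 28  (check: 486·(-13) + 226·28 = 10)
  q = 1: r = 2, s = 7 − 1·(-13) = 20, t = -15 − 1·28 = -43  (check: 486·20 + 226·(-43) = 2)
The row with r = 2 (the gcd) gives the Bezout coefficients s = 20, t = -43.
Result: 486 · (20) + 226 · (-43) = 2.

gcd(486, 226) = 2; s = 20, t = -43 (check: 486·20 + 226·(-43) = 2).


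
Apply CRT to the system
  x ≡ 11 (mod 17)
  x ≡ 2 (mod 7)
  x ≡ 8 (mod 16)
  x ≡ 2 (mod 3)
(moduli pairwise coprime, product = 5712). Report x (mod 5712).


Product of moduli M = 17 · 7 · 16 · 3 = 5712.
Merge one congruence at a time:
  Start: x ≡ 11 (mod 17).
  Combine with x ≡ 2 (mod 7); new modulus lcm = 119.
    Write x = 11 + 17·t and substitute into x ≡ 2 (mod 7): 17·t ≡ 2 − 11 = -9 (mod 7).
    Reduce coefficients mod 7: 3·t ≡ 5 (mod 7).
    The inverse of 3 mod 7 is 5 (since 3·5 = 15 = 2·7 + 1), so t ≡ 5·5 = 25 ≡ 4 (mod 7).
    Then x = 11 + 17·4 = 79, valid modulo lcm(17, 7) = 119: x ≡ 79 (mod 119).
  Combine with x ≡ 8 (mod 16); new modulus lcm = 1904.
    Write x = 79 + 119·t and substitute into x ≡ 8 (mod 16): 119·t ≡ 8 − 79 = -71 (mod 16).
    Reduce coefficients mod 16: 7·t ≡ 9 (mod 16).
    The inverse of 7 mod 16 is 7 (since 7·7 = 49 = 3·16 + 1), so t ≡ 7·9 = 63 ≡ 15 (mod 16).
    Then x = 79 + 119·15 = 1864, valid modulo lcm(119, 16) = 1904: x ≡ 1864 (mod 1904).
  Combine with x ≡ 2 (mod 3); new modulus lcm = 5712.
    Write x = 1864 + 1904·t and substitute into x ≡ 2 (mod 3): 1904·t ≡ 2 − 1864 = -1862 (mod 3).
    Reduce coefficients mod 3: 2·t ≡ 1 (mod 3).
    The inverse of 2 mod 3 is 2 (since 2·2 = 4 = 1·3 + 1), so t ≡ 2·1 = 2 ≡ 2 (mod 3).
    Then x = 1864 + 1904·2 = 5672, valid modulo lcm(1904, 3) = 5712: x ≡ 5672 (mod 5712).
Verify against each original: 5672 mod 17 = 11, 5672 mod 7 = 2, 5672 mod 16 = 8, 5672 mod 3 = 2.

x ≡ 5672 (mod 5712).


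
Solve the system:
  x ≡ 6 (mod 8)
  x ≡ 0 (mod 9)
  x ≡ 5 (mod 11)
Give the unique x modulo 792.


Moduli 8, 9, 11 are pairwise coprime; by CRT there is a unique solution modulo M = 8 · 9 · 11 = 792.
Solve pairwise, accumulating the modulus:
  Start with x ≡ 6 (mod 8).
  Combine with x ≡ 0 (mod 9): since gcd(8, 9) = 1, we get a unique residue mod 72.
    Write x = 6 + 8·t and substitute into x ≡ 0 (mod 9): 8·t ≡ 0 − 6 = -6 (mod 9).
    Reduce coefficients mod 9: 8·t ≡ 3 (mod 9).
    The inverse of 8 mod 9 is 8 (since 8·8 = 64 = 7·9 + 1), so t ≡ 8·3 = 24 ≡ 6 (mod 9).
    Then x = 6 + 8·6 = 54, valid modulo lcm(8, 9) = 72: x ≡ 54 (mod 72).
  Combine with x ≡ 5 (mod 11): since gcd(72, 11) = 1, we get a unique residue mod 792.
    Write x = 54 + 72·t and substitute into x ≡ 5 (mod 11): 72·t ≡ 5 − 54 = -49 (mod 11).
    Reduce coefficients mod 11: 6·t ≡ 6 (mod 11).
    The inverse of 6 mod 11 is 2 (since 6·2 = 12 = 1·11 + 1), so t ≡ 2·6 = 12 ≡ 1 (mod 11).
    Then x = 54 + 72·1 = 126, valid modulo lcm(72, 11) = 792: x ≡ 126 (mod 792).
Verify: 126 mod 8 = 6 ✓, 126 mod 9 = 0 ✓, 126 mod 11 = 5 ✓.

x ≡ 126 (mod 792).


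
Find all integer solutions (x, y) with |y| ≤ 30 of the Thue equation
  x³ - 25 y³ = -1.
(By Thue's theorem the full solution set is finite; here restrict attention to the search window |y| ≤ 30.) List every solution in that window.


The equation is x³ - 25y³ = -1. For fixed y, x³ = 25·y³ − 1, so a solution requires the RHS to be a perfect cube.
Strategy: iterate y from -30 to 30, compute RHS = 25·y³ − 1, and check whether it is a (positive or negative) perfect cube.
Check small values of y:
  y = 0: RHS = -1 = (-1)³ ⇒ x = -1 works.
  y = 1: RHS = 24 is not a perfect cube.
  y = -1: RHS = -26 is not a perfect cube.
  y = 2: RHS = 199 is not a perfect cube.
  y = -2: RHS = -201 is not a perfect cube.
  y = 3: RHS = 674 is not a perfect cube.
  y = -3: RHS = -676 is not a perfect cube.
Continuing the search up to |y| = 30 finds no further solutions beyond those listed.
Collected solutions: (-1, 0).

Solutions (with |y| ≤ 30): (-1, 0).


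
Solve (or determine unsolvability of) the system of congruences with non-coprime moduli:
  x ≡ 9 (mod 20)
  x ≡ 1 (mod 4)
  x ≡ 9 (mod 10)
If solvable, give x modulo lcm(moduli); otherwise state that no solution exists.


Moduli 20, 4, 10 are not pairwise coprime, so CRT works modulo lcm(m_i) when all pairwise compatibility conditions hold.
Pairwise compatibility: gcd(m_i, m_j) must divide a_i - a_j for every pair.
Merge one congruence at a time:
  Start: x ≡ 9 (mod 20).
  Combine with x ≡ 1 (mod 4): gcd(20, 4) = 4; 1 - 9 = -8, which IS divisible by 4, so compatible.
    Write x = 9 + 20·t and substitute into x ≡ 1 (mod 4): 20·t ≡ 1 − 9 = -8 (mod 4).
    Divide the congruence (and modulus) by g = 4: 5·t ≡ -2 (mod 1).
    Modulo 1 every t works; take t = 0.
    Then x = 9 + 20·0 = 9, valid modulo lcm(20, 4) = 20: x ≡ 9 (mod 20).
  Combine with x ≡ 9 (mod 10): gcd(20, 10) = 10; 9 - 9 = 0, which IS divisible by 10, so compatible.
    Write x = 9 + 20·t and substitute into x ≡ 9 (mod 10): 20·t ≡ 9 − 9 = 0 (mod 10).
    Divide the congruence (and modulus) by g = 10: 2·t ≡ 0 (mod 1).
    Modulo 1 every t works; take t = 0.
    Then x = 9 + 20·0 = 9, valid modulo lcm(20, 10) = 20: x ≡ 9 (mod 20).
Verify: 9 mod 20 = 9, 9 mod 4 = 1, 9 mod 10 = 9.

x ≡ 9 (mod 20).


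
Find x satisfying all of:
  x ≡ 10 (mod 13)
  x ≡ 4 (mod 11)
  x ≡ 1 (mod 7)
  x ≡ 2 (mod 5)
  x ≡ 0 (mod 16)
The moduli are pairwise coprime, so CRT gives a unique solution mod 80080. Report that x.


Product of moduli M = 13 · 11 · 7 · 5 · 16 = 80080.
Merge one congruence at a time:
  Start: x ≡ 10 (mod 13).
  Combine with x ≡ 4 (mod 11); new modulus lcm = 143.
    Write x = 10 + 13·t and substitute into x ≡ 4 (mod 11): 13·t ≡ 4 − 10 = -6 (mod 11).
    Reduce coefficients mod 11: 2·t ≡ 5 (mod 11).
    The inverse of 2 mod 11 is 6 (since 2·6 = 12 = 1·11 + 1), so t ≡ 6·5 = 30 ≡ 8 (mod 11).
    Then x = 10 + 13·8 = 114, valid modulo lcm(13, 11) = 143: x ≡ 114 (mod 143).
  Combine with x ≡ 1 (mod 7); new modulus lcm = 1001.
    Write x = 114 + 143·t and substitute into x ≡ 1 (mod 7): 143·t ≡ 1 − 114 = -113 (mod 7).
    Reduce coefficients mod 7: 3·t ≡ 6 (mod 7).
    The inverse of 3 mod 7 is 5 (since 3·5 = 15 = 2·7 + 1), so t ≡ 5·6 = 30 ≡ 2 (mod 7).
    Then x = 114 + 143·2 = 400, valid modulo lcm(143, 7) = 1001: x ≡ 400 (mod 1001).
  Combine with x ≡ 2 (mod 5); new modulus lcm = 5005.
    Write x = 400 + 1001·t and substitute into x ≡ 2 (mod 5): 1001·t ≡ 2 − 400 = -398 (mod 5).
    Reduce coefficients mod 5: 1·t ≡ 2 (mod 5).
    So t ≡ 2 (mod 5).
    Then x = 400 + 1001·2 = 2402, valid modulo lcm(1001, 5) = 5005: x ≡ 2402 (mod 5005).
  Combine with x ≡ 0 (mod 16); new modulus lcm = 80080.
    Write x = 2402 + 5005·t and substitute into x ≡ 0 (mod 16): 5005·t ≡ 0 − 2402 = -2402 (mod 16).
    Reduce coefficients mod 16: 13·t ≡ 14 (mod 16).
    The inverse of 13 mod 16 is 5 (since 13·5 = 65 = 4·16 + 1), so t ≡ 5·14 = 70 ≡ 6 (mod 16).
    Then x = 2402 + 5005·6 = 32432, valid modulo lcm(5005, 16) = 80080: x ≡ 32432 (mod 80080).
Verify against each original: 32432 mod 13 = 10, 32432 mod 11 = 4, 32432 mod 7 = 1, 32432 mod 5 = 2, 32432 mod 16 = 0.

x ≡ 32432 (mod 80080).


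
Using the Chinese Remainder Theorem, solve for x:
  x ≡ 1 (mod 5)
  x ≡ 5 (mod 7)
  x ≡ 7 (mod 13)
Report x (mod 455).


Moduli 5, 7, 13 are pairwise coprime; by CRT there is a unique solution modulo M = 5 · 7 · 13 = 455.
Solve pairwise, accumulating the modulus:
  Start with x ≡ 1 (mod 5).
  Combine with x ≡ 5 (mod 7): since gcd(5, 7) = 1, we get a unique residue mod 35.
    Write x = 1 + 5·t and substitute into x ≡ 5 (mod 7): 5·t ≡ 5 − 1 = 4 (mod 7).
    The inverse of 5 mod 7 is 3 (since 5·3 = 15 = 2·7 + 1), so t ≡ 3·4 = 12 ≡ 5 (mod 7).
    Then x = 1 + 5·5 = 26, valid modulo lcm(5, 7) = 35: x ≡ 26 (mod 35).
  Combine with x ≡ 7 (mod 13): since gcd(35, 13) = 1, we get a unique residue mod 455.
    Write x = 26 + 35·t and substitute into x ≡ 7 (mod 13): 35·t ≡ 7 − 26 = -19 (mod 13).
    Reduce coefficients mod 13: 9·t ≡ 7 (mod 13).
    The inverse of 9 mod 13 is 3 (since 9·3 = 27 = 2·13 + 1), so t ≡ 3·7 = 21 ≡ 8 (mod 13).
    Then x = 26 + 35·8 = 306, valid modulo lcm(35, 13) = 455: x ≡ 306 (mod 455).
Verify: 306 mod 5 = 1 ✓, 306 mod 7 = 5 ✓, 306 mod 13 = 7 ✓.

x ≡ 306 (mod 455).


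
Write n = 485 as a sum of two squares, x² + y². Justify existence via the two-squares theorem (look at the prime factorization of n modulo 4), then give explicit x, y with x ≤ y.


Step 1: Factor n = 485 = 5 · 97.
Step 2: Check the mod-4 condition on each prime factor: 5 ≡ 1 (mod 4), exponent 1; 97 ≡ 1 (mod 4), exponent 1.
All primes ≡ 3 (mod 4) appear to even exponent (or don't appear), so by the two-squares theorem n IS expressible as a sum of two squares.
Step 3: Build a representation. Here n = 5 · 97 is a product of primes ≡ 1 (mod 4). Each prime p ≡ 1 (mod 4) is itself a sum of two squares; find a² by testing p − a² for a perfect square:
  5: 5 − 1² = 4 = 2² ⇒ 5 = 1² + 2².
  97: 97 − 1² = 96, 97 − 2² = 93, 97 − 3² = 88, 97 − 4² = 81 = 9² ⇒ 97 = 4² + 9².
  Combine using the Brahmagupta–Fibonacci identity (a² + b²)(c² + d²) = (ac − bd)² + (ad + bc)² = (ac + bd)² + (ad − bc)²:
  5 · 97 = 485: from (1² + 2²)(4² + 9²), take (1·4 − 2·9, 1·9 + 2·4) = (4 − 18, 9 + 8) = (-14, 17); dropping signs (only squares matter) gives (14, 17); check 14² + 17² = 196 + 289 = 485 ✓.
Step 4: Order so x ≤ y and verify: 14² + 17² = 196 + 289 = 485 = n. ✓

n = 485 = 14² + 17² (one valid representation with x ≤ y).


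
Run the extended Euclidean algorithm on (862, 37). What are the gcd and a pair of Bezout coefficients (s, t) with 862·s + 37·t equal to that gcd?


Euclidean algorithm on (862, 37) — divide until remainder is 0:
  862 = 23 · 37 + 11
  37 = 3 · 11 + 4
  11 = 2 · 4 + 3
  4 = 1 · 3 + 1
  3 = 3 · 1 + 0
gcd(862, 37) = 1.
Track Bezout coefficients alongside the remainders: start with r₀ = 862 = a·1 + b·0 (s = 1, t = 0) and r₁ = 37 = a·0 + b·1 (s = 0, t = 1); each new remainder r_{k+1} = r_{k-1} − q_k·r_k inherits s_{k+1} = s_{k-1} − q_k·s_k, t_{k+1} = t_{k-1} − q_k·t_k, so r_k = a·s_k + b·t_k at every step:
  q = 23: r = 11, s = 1 − 23·0 = 1, t = 0 − 23·1 = -23  (check: 862·1 + 37·(-23) = 11)
  q = 3: r = 4, s = 0 − 3·1 = -3, t = 1 − 3·(-23) = 70  (check: 862·(-3) + 37·70 = 4)
  q = 2: r = 3, s = 1 − 2·(-3) = 7, t = -23 − 2·70 = -163  (check: 862·7 + 37·(-163) = 3)
  q = 1: r = 1, s = -3 − 1·7 = -10, t = 70 − 1·(-163) = 233  (check: 862·(-10) + 37·233 = 1)
The row with r = 1 (the gcd) gives the Bezout coefficients s = -10, t = 233.
Result: 862 · (-10) + 37 · (233) = 1.

gcd(862, 37) = 1; s = -10, t = 233 (check: 862·(-10) + 37·233 = 1).


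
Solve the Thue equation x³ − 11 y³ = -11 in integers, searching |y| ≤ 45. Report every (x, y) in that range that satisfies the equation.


The equation is x³ - 11y³ = -11. For fixed y, x³ = 11·y³ − 11, so a solution requires the RHS to be a perfect cube.
Strategy: iterate y from -45 to 45, compute RHS = 11·y³ − 11, and check whether it is a (positive or negative) perfect cube.
Check small values of y:
  y = 0: RHS = -11 is not a perfect cube.
  y = 1: RHS = 0 = (0)³ ⇒ x = 0 works.
  y = -1: RHS = -22 is not a perfect cube.
  y = 2: RHS = 77 is not a perfect cube.
  y = -2: RHS = -99 is not a perfect cube.
  y = 3: RHS = 286 is not a perfect cube.
  y = -3: RHS = -308 is not a perfect cube.
Continuing the search up to |y| = 45 finds no further solutions beyond those listed.
Collected solutions: (0, 1).

Solutions (with |y| ≤ 45): (0, 1).


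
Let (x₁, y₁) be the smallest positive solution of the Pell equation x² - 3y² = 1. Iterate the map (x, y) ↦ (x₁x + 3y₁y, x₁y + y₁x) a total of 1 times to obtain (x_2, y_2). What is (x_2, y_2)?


Step 1: Find the fundamental solution (x₁, y₁) of x² - 3y² = 1.
  Expand √3 as a continued fraction. a₀ = ⌊√3⌋ = 1; iterate m_{k+1} = d_k·a_k − m_k, d_{k+1} = (3 − m_{k+1}²)/d_k, a_{k+1} = ⌊(a₀ + m_{k+1})/d_{k+1}⌋ (starting m₀ = 0, d₀ = 1), with convergents p_k = a_k·p_{k-1} + p_{k-2}, q_k = a_k·q_{k-1} + q_{k-2} (p₋₁ = 1, q₋₁ = 0):
  k = 0: a₀ = 1; p₀/q₀ = 1/1; p₀² − 3·q₀² = 1 − 3 = -2.
  k = 1: m = 1, d = 2, a = ⌊(1 + 1)/2⌋ = 1; p/q = (1·1 + 1)/(1·1 + 0) = 2/1; p² − 3·q² = 4 − 3 = 1.
  The first convergent with p² − 3·q² = 1 gives the fundamental solution (x₁, y₁) = (2, 1).
Step 2: Apply the recurrence (x_{n+1}, y_{n+1}) = (x₁x_n + 3y₁y_n, x₁y_n + y₁x_n) repeatedly.
  From (x_1, y_1) = (2, 1): x_2 = 2·2 + 3·1·1 = 7; y_2 = 2·1 + 1·2 = 4.
Step 3: Verify x_2² - 3·y_2² = 49 - 48 = 1 (should be 1). ✓

(x_1, y_1) = (2, 1); (x_2, y_2) = (7, 4).


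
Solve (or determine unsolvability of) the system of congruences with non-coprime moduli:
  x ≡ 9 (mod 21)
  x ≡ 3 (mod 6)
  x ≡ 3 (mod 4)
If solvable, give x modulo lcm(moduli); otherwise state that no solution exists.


Moduli 21, 6, 4 are not pairwise coprime, so CRT works modulo lcm(m_i) when all pairwise compatibility conditions hold.
Pairwise compatibility: gcd(m_i, m_j) must divide a_i - a_j for every pair.
Merge one congruence at a time:
  Start: x ≡ 9 (mod 21).
  Combine with x ≡ 3 (mod 6): gcd(21, 6) = 3; 3 - 9 = -6, which IS divisible by 3, so compatible.
    Write x = 9 + 21·t and substitute into x ≡ 3 (mod 6): 21·t ≡ 3 − 9 = -6 (mod 6).
    Divide the congruence (and modulus) by g = 3: 7·t ≡ -2 (mod 2).
    Reduce coefficients mod 2: 1·t ≡ 0 (mod 2).
    So t ≡ 0 (mod 2).
    Then x = 9 + 21·0 = 9, valid modulo lcm(21, 6) = 42: x ≡ 9 (mod 42).
  Combine with x ≡ 3 (mod 4): gcd(42, 4) = 2; 3 - 9 = -6, which IS divisible by 2, so compatible.
    Write x = 9 + 42·t and substitute into x ≡ 3 (mod 4): 42·t ≡ 3 − 9 = -6 (mod 4).
    Divide the congruence (and modulus) by g = 2: 21·t ≡ -3 (mod 2).
    Reduce coefficients mod 2: 1·t ≡ 1 (mod 2).
    So t ≡ 1 (mod 2).
    Then x = 9 + 42·1 = 51, valid modulo lcm(42, 4) = 84: x ≡ 51 (mod 84).
Verify: 51 mod 21 = 9, 51 mod 6 = 3, 51 mod 4 = 3.

x ≡ 51 (mod 84).


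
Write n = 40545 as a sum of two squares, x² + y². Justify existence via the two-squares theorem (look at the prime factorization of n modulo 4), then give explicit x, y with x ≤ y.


Step 1: Factor n = 40545 = 3^2 · 5 · 17 · 53.
Step 2: Check the mod-4 condition on each prime factor: 3 ≡ 3 (mod 4), exponent 2 (must be even); 5 ≡ 1 (mod 4), exponent 1; 17 ≡ 1 (mod 4), exponent 1; 53 ≡ 1 (mod 4), exponent 1.
All primes ≡ 3 (mod 4) appear to even exponent (or don't appear), so by the two-squares theorem n IS expressible as a sum of two squares.
Step 3: Build a representation. Group n = k² · m with k = 3 and m = 5 · 17 · 53 = 4505 (a product of primes ≡ 1 (mod 4)); a representation of m scales to one of n via (k·x)² + (k·y)² = k²(x² + y²). Each prime p ≡ 1 (mod 4) is itself a sum of two squares; find a² by testing p − a² for a perfect square:
  5: 5 − 1² = 4 = 2² ⇒ 5 = 1² + 2².
  17: 17 − 1² = 16 = 4² ⇒ 17 = 1² + 4².
  53: 53 − 1² = 52, 53 − 2² = 49 = 7² ⇒ 53 = 2² + 7².
  Combine using the Brahmagupta–Fibonacci identity (a² + b²)(c² + d²) = (ac − bd)² + (ad + bc)² = (ac + bd)² + (ad − bc)²:
  5 · 17 = 85: from (1² + 2²)(1² + 4²), take (1·1 − 2·4, 1·4 + 2·1) = (1 − 8, 4 + 2) = (-7, 6); dropping signs (only squares matter) gives (7, 6); check 7² + 6² = 49 + 36 = 85 ✓.
  85 · 53 = 4505: from (7² + 6²)(2² + 7²), take (7·2 − 6·7, 7·7 + 6·2) = (14 − 42, 49 + 12) = (-28, 61); dropping signs (only squares matter) gives (28, 61); check 28² + 61² = 784 + 3721 = 4505 ✓.
  Scale by k = 3: (3·28, 3·61) = (84, 183).
Step 4: Order so x ≤ y and verify: 84² + 183² = 7056 + 33489 = 40545 = n. ✓

n = 40545 = 84² + 183² (one valid representation with x ≤ y).


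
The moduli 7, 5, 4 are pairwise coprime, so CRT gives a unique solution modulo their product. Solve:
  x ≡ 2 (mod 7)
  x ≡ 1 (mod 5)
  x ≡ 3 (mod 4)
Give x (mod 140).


Moduli 7, 5, 4 are pairwise coprime; by CRT there is a unique solution modulo M = 7 · 5 · 4 = 140.
Solve pairwise, accumulating the modulus:
  Start with x ≡ 2 (mod 7).
  Combine with x ≡ 1 (mod 5): since gcd(7, 5) = 1, we get a unique residue mod 35.
    Write x = 2 + 7·t and substitute into x ≡ 1 (mod 5): 7·t ≡ 1 − 2 = -1 (mod 5).
    Reduce coefficients mod 5: 2·t ≡ 4 (mod 5).
    The inverse of 2 mod 5 is 3 (since 2·3 = 6 = 1·5 + 1), so t ≡ 3·4 = 12 ≡ 2 (mod 5).
    Then x = 2 + 7·2 = 16, valid modulo lcm(7, 5) = 35: x ≡ 16 (mod 35).
  Combine with x ≡ 3 (mod 4): since gcd(35, 4) = 1, we get a unique residue mod 140.
    Write x = 16 + 35·t and substitute into x ≡ 3 (mod 4): 35·t ≡ 3 − 16 = -13 (mod 4).
    Reduce coefficients mod 4: 3·t ≡ 3 (mod 4).
    The inverse of 3 mod 4 is 3 (since 3·3 = 9 = 2·4 + 1), so t ≡ 3·3 = 9 ≡ 1 (mod 4).
    Then x = 16 + 35·1 = 51, valid modulo lcm(35, 4) = 140: x ≡ 51 (mod 140).
Verify: 51 mod 7 = 2 ✓, 51 mod 5 = 1 ✓, 51 mod 4 = 3 ✓.

x ≡ 51 (mod 140).


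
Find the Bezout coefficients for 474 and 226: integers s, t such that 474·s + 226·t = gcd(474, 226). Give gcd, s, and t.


Euclidean algorithm on (474, 226) — divide until remainder is 0:
  474 = 2 · 226 + 22
  226 = 10 · 22 + 6
  22 = 3 · 6 + 4
  6 = 1 · 4 + 2
  4 = 2 · 2 + 0
gcd(474, 226) = 2.
Track Bezout coefficients alongside the remainders: start with r₀ = 474 = a·1 + b·0 (s = 1, t = 0) and r₁ = 226 = a·0 + b·1 (s = 0, t = 1); each new remainder r_{k+1} = r_{k-1} − q_k·r_k inherits s_{k+1} = s_{k-1} − q_k·s_k, t_{k+1} = t_{k-1} − q_k·t_k, so r_k = a·s_k + b·t_k at every step:
  q = 2: r = 22, s = 1 − 2·0 = 1, t = 0 − 2·1 = -2  (check: 474·1 + 226·(-2) = 22)
  q = 10: r = 6, s = 0 − 10·1 = -10, t = 1 − 10·(-2) = 21  (check: 474·(-10) + 226·21 = 6)
  q = 3: r = 4, s = 1 − 3·(-10) = 31, t = -2 − 3·21 = -65  (check: 474·31 + 226·(-65) = 4)
  q = 1: r = 2, s = -10 − 1·31 = -41, t = 21 − 1·(-65) = 86  (check: 474·(-41) + 226·86 = 2)
The row with r = 2 (the gcd) gives the Bezout coefficients s = -41, t = 86.
Result: 474 · (-41) + 226 · (86) = 2.

gcd(474, 226) = 2; s = -41, t = 86 (check: 474·(-41) + 226·86 = 2).


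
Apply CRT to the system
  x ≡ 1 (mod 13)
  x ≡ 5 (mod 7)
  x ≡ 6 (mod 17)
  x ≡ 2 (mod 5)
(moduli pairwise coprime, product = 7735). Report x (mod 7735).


Product of moduli M = 13 · 7 · 17 · 5 = 7735.
Merge one congruence at a time:
  Start: x ≡ 1 (mod 13).
  Combine with x ≡ 5 (mod 7); new modulus lcm = 91.
    Write x = 1 + 13·t and substitute into x ≡ 5 (mod 7): 13·t ≡ 5 − 1 = 4 (mod 7).
    Reduce coefficients mod 7: 6·t ≡ 4 (mod 7).
    The inverse of 6 mod 7 is 6 (since 6·6 = 36 = 5·7 + 1), so t ≡ 6·4 = 24 ≡ 3 (mod 7).
    Then x = 1 + 13·3 = 40, valid modulo lcm(13, 7) = 91: x ≡ 40 (mod 91).
  Combine with x ≡ 6 (mod 17); new modulus lcm = 1547.
    Write x = 40 + 91·t and substitute into x ≡ 6 (mod 17): 91·t ≡ 6 − 40 = -34 (mod 17).
    Reduce coefficients mod 17: 6·t ≡ 0 (mod 17).
    The inverse of 6 mod 17 is 3 (since 6·3 = 18 = 1·17 + 1), so t ≡ 3·0 = 0 ≡ 0 (mod 17).
    Then x = 40 + 91·0 = 40, valid modulo lcm(91, 17) = 1547: x ≡ 40 (mod 1547).
  Combine with x ≡ 2 (mod 5); new modulus lcm = 7735.
    Write x = 40 + 1547·t and substitute into x ≡ 2 (mod 5): 1547·t ≡ 2 − 40 = -38 (mod 5).
    Reduce coefficients mod 5: 2·t ≡ 2 (mod 5).
    The inverse of 2 mod 5 is 3 (since 2·3 = 6 = 1·5 + 1), so t ≡ 3·2 = 6 ≡ 1 (mod 5).
    Then x = 40 + 1547·1 = 1587, valid modulo lcm(1547, 5) = 7735: x ≡ 1587 (mod 7735).
Verify against each original: 1587 mod 13 = 1, 1587 mod 7 = 5, 1587 mod 17 = 6, 1587 mod 5 = 2.

x ≡ 1587 (mod 7735).


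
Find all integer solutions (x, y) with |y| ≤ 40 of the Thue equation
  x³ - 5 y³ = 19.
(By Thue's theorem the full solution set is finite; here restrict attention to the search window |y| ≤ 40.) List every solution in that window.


The equation is x³ - 5y³ = 19. For fixed y, x³ = 5·y³ + 19, so a solution requires the RHS to be a perfect cube.
Strategy: iterate y from -40 to 40, compute RHS = 5·y³ + 19, and check whether it is a (positive or negative) perfect cube.
Check small values of y:
  y = 0: RHS = 19 is not a perfect cube.
  y = 1: RHS = 24 is not a perfect cube.
  y = -1: RHS = 14 is not a perfect cube.
  y = 2: RHS = 59 is not a perfect cube.
  y = -2: RHS = -21 is not a perfect cube.
  y = 3: RHS = 154 is not a perfect cube.
  y = -3: RHS = -116 is not a perfect cube.
Continuing the search up to |y| = 40 finds no solutions either.
No (x, y) in the scanned range satisfies the equation.

No integer solutions with |y| ≤ 40.


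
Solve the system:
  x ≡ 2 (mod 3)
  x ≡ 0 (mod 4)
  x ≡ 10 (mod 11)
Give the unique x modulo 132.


Moduli 3, 4, 11 are pairwise coprime; by CRT there is a unique solution modulo M = 3 · 4 · 11 = 132.
Solve pairwise, accumulating the modulus:
  Start with x ≡ 2 (mod 3).
  Combine with x ≡ 0 (mod 4): since gcd(3, 4) = 1, we get a unique residue mod 12.
    Write x = 2 + 3·t and substitute into x ≡ 0 (mod 4): 3·t ≡ 0 − 2 = -2 (mod 4).
    Reduce coefficients mod 4: 3·t ≡ 2 (mod 4).
    The inverse of 3 mod 4 is 3 (since 3·3 = 9 = 2·4 + 1), so t ≡ 3·2 = 6 ≡ 2 (mod 4).
    Then x = 2 + 3·2 = 8, valid modulo lcm(3, 4) = 12: x ≡ 8 (mod 12).
  Combine with x ≡ 10 (mod 11): since gcd(12, 11) = 1, we get a unique residue mod 132.
    Write x = 8 + 12·t and substitute into x ≡ 10 (mod 11): 12·t ≡ 10 − 8 = 2 (mod 11).
    Reduce coefficients mod 11: 1·t ≡ 2 (mod 11).
    So t ≡ 2 (mod 11).
    Then x = 8 + 12·2 = 32, valid modulo lcm(12, 11) = 132: x ≡ 32 (mod 132).
Verify: 32 mod 3 = 2 ✓, 32 mod 4 = 0 ✓, 32 mod 11 = 10 ✓.

x ≡ 32 (mod 132).


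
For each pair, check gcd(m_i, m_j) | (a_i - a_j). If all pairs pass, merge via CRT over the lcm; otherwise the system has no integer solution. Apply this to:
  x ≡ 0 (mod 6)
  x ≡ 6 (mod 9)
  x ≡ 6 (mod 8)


Moduli 6, 9, 8 are not pairwise coprime, so CRT works modulo lcm(m_i) when all pairwise compatibility conditions hold.
Pairwise compatibility: gcd(m_i, m_j) must divide a_i - a_j for every pair.
Merge one congruence at a time:
  Start: x ≡ 0 (mod 6).
  Combine with x ≡ 6 (mod 9): gcd(6, 9) = 3; 6 - 0 = 6, which IS divisible by 3, so compatible.
    Write x = 0 + 6·t and substitute into x ≡ 6 (mod 9): 6·t ≡ 6 − 0 = 6 (mod 9).
    Divide the congruence (and modulus) by g = 3: 2·t ≡ 2 (mod 3).
    The inverse of 2 mod 3 is 2 (since 2·2 = 4 = 1·3 + 1), so t ≡ 2·2 = 4 ≡ 1 (mod 3).
    Then x = 0 + 6·1 = 6, valid modulo lcm(6, 9) = 18: x ≡ 6 (mod 18).
  Combine with x ≡ 6 (mod 8): gcd(18, 8) = 2; 6 - 6 = 0, which IS divisible by 2, so compatible.
    Write x = 6 + 18·t and substitute into x ≡ 6 (mod 8): 18·t ≡ 6 − 6 = 0 (mod 8).
    Divide the congruence (and modulus) by g = 2: 9·t ≡ 0 (mod 4).
    Reduce coefficients mod 4: 1·t ≡ 0 (mod 4).
    So t ≡ 0 (mod 4).
    Then x = 6 + 18·0 = 6, valid modulo lcm(18, 8) = 72: x ≡ 6 (mod 72).
Verify: 6 mod 6 = 0, 6 mod 9 = 6, 6 mod 8 = 6.

x ≡ 6 (mod 72).


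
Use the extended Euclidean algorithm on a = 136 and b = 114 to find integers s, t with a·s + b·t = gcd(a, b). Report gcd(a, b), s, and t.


Euclidean algorithm on (136, 114) — divide until remainder is 0:
  136 = 1 · 114 + 22
  114 = 5 · 22 + 4
  22 = 5 · 4 + 2
  4 = 2 · 2 + 0
gcd(136, 114) = 2.
Track Bezout coefficients alongside the remainders: start with r₀ = 136 = a·1 + b·0 (s = 1, t = 0) and r₁ = 114 = a·0 + b·1 (s = 0, t = 1); each new remainder r_{k+1} = r_{k-1} − q_k·r_k inherits s_{k+1} = s_{k-1} − q_k·s_k, t_{k+1} = t_{k-1} − q_k·t_k, so r_k = a·s_k + b·t_k at every step:
  q = 1: r = 22, s = 1 − 1·0 = 1, t = 0 − 1·1 = -1  (check: 136·1 + 114·(-1) = 22)
  q = 5: r = 4, s = 0 − 5·1 = -5, t = 1 − 5·(-1) = 6  (check: 136·(-5) + 114·6 = 4)
  q = 5: r = 2, s = 1 − 5·(-5) = 26, t = -1 − 5·6 = -31  (check: 136·26 + 114·(-31) = 2)
The row with r = 2 (the gcd) gives the Bezout coefficients s = 26, t = -31.
Result: 136 · (26) + 114 · (-31) = 2.

gcd(136, 114) = 2; s = 26, t = -31 (check: 136·26 + 114·(-31) = 2).


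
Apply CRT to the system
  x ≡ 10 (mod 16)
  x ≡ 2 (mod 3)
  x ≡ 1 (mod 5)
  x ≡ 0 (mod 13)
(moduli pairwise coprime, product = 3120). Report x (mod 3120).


Product of moduli M = 16 · 3 · 5 · 13 = 3120.
Merge one congruence at a time:
  Start: x ≡ 10 (mod 16).
  Combine with x ≡ 2 (mod 3); new modulus lcm = 48.
    Write x = 10 + 16·t and substitute into x ≡ 2 (mod 3): 16·t ≡ 2 − 10 = -8 (mod 3).
    Reduce coefficients mod 3: 1·t ≡ 1 (mod 3).
    So t ≡ 1 (mod 3).
    Then x = 10 + 16·1 = 26, valid modulo lcm(16, 3) = 48: x ≡ 26 (mod 48).
  Combine with x ≡ 1 (mod 5); new modulus lcm = 240.
    Write x = 26 + 48·t and substitute into x ≡ 1 (mod 5): 48·t ≡ 1 − 26 = -25 (mod 5).
    Reduce coefficients mod 5: 3·t ≡ 0 (mod 5).
    The inverse of 3 mod 5 is 2 (since 3·2 = 6 = 1·5 + 1), so t ≡ 2·0 = 0 ≡ 0 (mod 5).
    Then x = 26 + 48·0 = 26, valid modulo lcm(48, 5) = 240: x ≡ 26 (mod 240).
  Combine with x ≡ 0 (mod 13); new modulus lcm = 3120.
    Write x = 26 + 240·t and substitute into x ≡ 0 (mod 13): 240·t ≡ 0 − 26 = -26 (mod 13).
    Reduce coefficients mod 13: 6·t ≡ 0 (mod 13).
    The inverse of 6 mod 13 is 11 (since 6·11 = 66 = 5·13 + 1), so t ≡ 11·0 = 0 ≡ 0 (mod 13).
    Then x = 26 + 240·0 = 26, valid modulo lcm(240, 13) = 3120: x ≡ 26 (mod 3120).
Verify against each original: 26 mod 16 = 10, 26 mod 3 = 2, 26 mod 5 = 1, 26 mod 13 = 0.

x ≡ 26 (mod 3120).


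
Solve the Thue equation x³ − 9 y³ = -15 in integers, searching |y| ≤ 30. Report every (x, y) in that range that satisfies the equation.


The equation is x³ - 9y³ = -15. For fixed y, x³ = 9·y³ − 15, so a solution requires the RHS to be a perfect cube.
Strategy: iterate y from -30 to 30, compute RHS = 9·y³ − 15, and check whether it is a (positive or negative) perfect cube.
Check small values of y:
  y = 0: RHS = -15 is not a perfect cube.
  y = 1: RHS = -6 is not a perfect cube.
  y = -1: RHS = -24 is not a perfect cube.
  y = 2: RHS = 57 is not a perfect cube.
  y = -2: RHS = -87 is not a perfect cube.
  y = 3: RHS = 228 is not a perfect cube.
  y = -3: RHS = -258 is not a perfect cube.
Continuing the search up to |y| = 30 finds no solutions either.
No (x, y) in the scanned range satisfies the equation.

No integer solutions with |y| ≤ 30.


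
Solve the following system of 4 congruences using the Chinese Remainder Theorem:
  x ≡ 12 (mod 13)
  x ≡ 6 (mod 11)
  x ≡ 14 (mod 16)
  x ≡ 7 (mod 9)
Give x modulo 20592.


Product of moduli M = 13 · 11 · 16 · 9 = 20592.
Merge one congruence at a time:
  Start: x ≡ 12 (mod 13).
  Combine with x ≡ 6 (mod 11); new modulus lcm = 143.
    Write x = 12 + 13·t and substitute into x ≡ 6 (mod 11): 13·t ≡ 6 − 12 = -6 (mod 11).
    Reduce coefficients mod 11: 2·t ≡ 5 (mod 11).
    The inverse of 2 mod 11 is 6 (since 2·6 = 12 = 1·11 + 1), so t ≡ 6·5 = 30 ≡ 8 (mod 11).
    Then x = 12 + 13·8 = 116, valid modulo lcm(13, 11) = 143: x ≡ 116 (mod 143).
  Combine with x ≡ 14 (mod 16); new modulus lcm = 2288.
    Write x = 116 + 143·t and substitute into x ≡ 14 (mod 16): 143·t ≡ 14 − 116 = -102 (mod 16).
    Reduce coefficients mod 16: 15·t ≡ 10 (mod 16).
    The inverse of 15 mod 16 is 15 (since 15·15 = 225 = 14·16 + 1), so t ≡ 15·10 = 150 ≡ 6 (mod 16).
    Then x = 116 + 143·6 = 974, valid modulo lcm(143, 16) = 2288: x ≡ 974 (mod 2288).
  Combine with x ≡ 7 (mod 9); new modulus lcm = 20592.
    Write x = 974 + 2288·t and substitute into x ≡ 7 (mod 9): 2288·t ≡ 7 − 974 = -967 (mod 9).
    Reduce coefficients mod 9: 2·t ≡ 5 (mod 9).
    The inverse of 2 mod 9 is 5 (since 2·5 = 10 = 1·9 + 1), so t ≡ 5·5 = 25 ≡ 7 (mod 9).
    Then x = 974 + 2288·7 = 16990, valid modulo lcm(2288, 9) = 20592: x ≡ 16990 (mod 20592).
Verify against each original: 16990 mod 13 = 12, 16990 mod 11 = 6, 16990 mod 16 = 14, 16990 mod 9 = 7.

x ≡ 16990 (mod 20592).


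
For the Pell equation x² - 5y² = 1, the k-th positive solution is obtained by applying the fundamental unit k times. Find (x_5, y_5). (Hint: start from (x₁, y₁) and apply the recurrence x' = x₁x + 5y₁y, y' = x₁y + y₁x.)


Step 1: Find the fundamental solution (x₁, y₁) of x² - 5y² = 1.
  Expand √5 as a continued fraction. a₀ = ⌊√5⌋ = 2; iterate m_{k+1} = d_k·a_k − m_k, d_{k+1} = (5 − m_{k+1}²)/d_k, a_{k+1} = ⌊(a₀ + m_{k+1})/d_{k+1}⌋ (starting m₀ = 0, d₀ = 1), with convergents p_k = a_k·p_{k-1} + p_{k-2}, q_k = a_k·q_{k-1} + q_{k-2} (p₋₁ = 1, q₋₁ = 0):
  k = 0: a₀ = 2; p₀/q₀ = 2/1; p₀² − 5·q₀² = 4 − 5 = -1.
  k = 1: m = 2, d = 1, a = ⌊(2 + 2)/1⌋ = 4; p/q = (4·2 + 1)/(4·1 + 0) = 9/4; p² − 5·q² = 81 − 80 = 1.
  The first convergent with p² − 5·q² = 1 gives the fundamental solution (x₁, y₁) = (9, 4).
Step 2: Apply the recurrence (x_{n+1}, y_{n+1}) = (x₁x_n + 5y₁y_n, x₁y_n + y₁x_n) repeatedly.
  From (x_1, y_1) = (9, 4): x_2 = 9·9 + 5·4·4 = 161; y_2 = 9·4 + 4·9 = 72.
  From (x_2, y_2) = (161, 72): x_3 = 9·161 + 5·4·72 = 2889; y_3 = 9·72 + 4·161 = 1292.
  From (x_3, y_3) = (2889, 1292): x_4 = 9·2889 + 5·4·1292 = 51841; y_4 = 9·1292 + 4·2889 = 23184.
  From (x_4, y_4) = (51841, 23184): x_5 = 9·51841 + 5·4·23184 = 930249; y_5 = 9·23184 + 4·51841 = 416020.
Step 3: Verify x_5² - 5·y_5² = 865363202001 - 865363202000 = 1 (should be 1). ✓

(x_1, y_1) = (9, 4); (x_5, y_5) = (930249, 416020).


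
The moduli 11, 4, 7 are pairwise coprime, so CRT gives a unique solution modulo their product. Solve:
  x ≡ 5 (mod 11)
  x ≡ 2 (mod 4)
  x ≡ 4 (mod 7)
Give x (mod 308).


Moduli 11, 4, 7 are pairwise coprime; by CRT there is a unique solution modulo M = 11 · 4 · 7 = 308.
Solve pairwise, accumulating the modulus:
  Start with x ≡ 5 (mod 11).
  Combine with x ≡ 2 (mod 4): since gcd(11, 4) = 1, we get a unique residue mod 44.
    Write x = 5 + 11·t and substitute into x ≡ 2 (mod 4): 11·t ≡ 2 − 5 = -3 (mod 4).
    Reduce coefficients mod 4: 3·t ≡ 1 (mod 4).
    The inverse of 3 mod 4 is 3 (since 3·3 = 9 = 2·4 + 1), so t ≡ 3·1 = 3 ≡ 3 (mod 4).
    Then x = 5 + 11·3 = 38, valid modulo lcm(11, 4) = 44: x ≡ 38 (mod 44).
  Combine with x ≡ 4 (mod 7): since gcd(44, 7) = 1, we get a unique residue mod 308.
    Write x = 38 + 44·t and substitute into x ≡ 4 (mod 7): 44·t ≡ 4 − 38 = -34 (mod 7).
    Reduce coefficients mod 7: 2·t ≡ 1 (mod 7).
    The inverse of 2 mod 7 is 4 (since 2·4 = 8 = 1·7 + 1), so t ≡ 4·1 = 4 ≡ 4 (mod 7).
    Then x = 38 + 44·4 = 214, valid modulo lcm(44, 7) = 308: x ≡ 214 (mod 308).
Verify: 214 mod 11 = 5 ✓, 214 mod 4 = 2 ✓, 214 mod 7 = 4 ✓.

x ≡ 214 (mod 308).


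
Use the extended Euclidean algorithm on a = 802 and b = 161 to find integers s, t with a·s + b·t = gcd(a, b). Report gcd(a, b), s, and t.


Euclidean algorithm on (802, 161) — divide until remainder is 0:
  802 = 4 · 161 + 158
  161 = 1 · 158 + 3
  158 = 52 · 3 + 2
  3 = 1 · 2 + 1
  2 = 2 · 1 + 0
gcd(802, 161) = 1.
Track Bezout coefficients alongside the remainders: start with r₀ = 802 = a·1 + b·0 (s = 1, t = 0) and r₁ = 161 = a·0 + b·1 (s = 0, t = 1); each new remainder r_{k+1} = r_{k-1} − q_k·r_k inherits s_{k+1} = s_{k-1} − q_k·s_k, t_{k+1} = t_{k-1} − q_k·t_k, so r_k = a·s_k + b·t_k at every step:
  q = 4: r = 158, s = 1 − 4·0 = 1, t = 0 − 4·1 = -4  (check: 802·1 + 161·(-4) = 158)
  q = 1: r = 3, s = 0 − 1·1 = -1, t = 1 − 1·(-4) = 5  (check: 802·(-1) + 161·5 = 3)
  q = 52: r = 2, s = 1 − 52·(-1) = 53, t = -4 − 52·5 = -264  (check: 802·53 + 161·(-264) = 2)
  q = 1: r = 1, s = -1 − 1·53 = -54, t = 5 − 1·(-264) = 269  (check: 802·(-54) + 161·269 = 1)
The row with r = 1 (the gcd) gives the Bezout coefficients s = -54, t = 269.
Result: 802 · (-54) + 161 · (269) = 1.

gcd(802, 161) = 1; s = -54, t = 269 (check: 802·(-54) + 161·269 = 1).


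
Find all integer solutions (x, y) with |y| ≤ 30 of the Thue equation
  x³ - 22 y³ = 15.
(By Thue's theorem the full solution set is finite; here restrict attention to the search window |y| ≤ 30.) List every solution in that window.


The equation is x³ - 22y³ = 15. For fixed y, x³ = 22·y³ + 15, so a solution requires the RHS to be a perfect cube.
Strategy: iterate y from -30 to 30, compute RHS = 22·y³ + 15, and check whether it is a (positive or negative) perfect cube.
Check small values of y:
  y = 0: RHS = 15 is not a perfect cube.
  y = 1: RHS = 37 is not a perfect cube.
  y = -1: RHS = -7 is not a perfect cube.
  y = 2: RHS = 191 is not a perfect cube.
  y = -2: RHS = -161 is not a perfect cube.
  y = 3: RHS = 609 is not a perfect cube.
  y = -3: RHS = -579 is not a perfect cube.
Continuing the search up to |y| = 30 finds no solutions either.
No (x, y) in the scanned range satisfies the equation.

No integer solutions with |y| ≤ 30.


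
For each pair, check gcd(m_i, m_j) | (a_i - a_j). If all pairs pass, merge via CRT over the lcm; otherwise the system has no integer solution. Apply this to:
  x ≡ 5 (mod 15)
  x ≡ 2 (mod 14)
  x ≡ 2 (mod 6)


Moduli 15, 14, 6 are not pairwise coprime, so CRT works modulo lcm(m_i) when all pairwise compatibility conditions hold.
Pairwise compatibility: gcd(m_i, m_j) must divide a_i - a_j for every pair.
Merge one congruence at a time:
  Start: x ≡ 5 (mod 15).
  Combine with x ≡ 2 (mod 14): gcd(15, 14) = 1; 2 - 5 = -3, which IS divisible by 1, so compatible.
    Write x = 5 + 15·t and substitute into x ≡ 2 (mod 14): 15·t ≡ 2 − 5 = -3 (mod 14).
    Reduce coefficients mod 14: 1·t ≡ 11 (mod 14).
    So t ≡ 11 (mod 14).
    Then x = 5 + 15·11 = 170, valid modulo lcm(15, 14) = 210: x ≡ 170 (mod 210).
  Combine with x ≡ 2 (mod 6): gcd(210, 6) = 6; 2 - 170 = -168, which IS divisible by 6, so compatible.
    Write x = 170 + 210·t and substitute into x ≡ 2 (mod 6): 210·t ≡ 2 − 170 = -168 (mod 6).
    Divide the congruence (and modulus) by g = 6: 35·t ≡ -28 (mod 1).
    Modulo 1 every t works; take t = 0.
    Then x = 170 + 210·0 = 170, valid modulo lcm(210, 6) = 210: x ≡ 170 (mod 210).
Verify: 170 mod 15 = 5, 170 mod 14 = 2, 170 mod 6 = 2.

x ≡ 170 (mod 210).


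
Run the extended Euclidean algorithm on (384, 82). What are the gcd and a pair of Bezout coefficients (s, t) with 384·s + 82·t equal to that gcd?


Euclidean algorithm on (384, 82) — divide until remainder is 0:
  384 = 4 · 82 + 56
  82 = 1 · 56 + 26
  56 = 2 · 26 + 4
  26 = 6 · 4 + 2
  4 = 2 · 2 + 0
gcd(384, 82) = 2.
Track Bezout coefficients alongside the remainders: start with r₀ = 384 = a·1 + b·0 (s = 1, t = 0) and r₁ = 82 = a·0 + b·1 (s = 0, t = 1); each new remainder r_{k+1} = r_{k-1} − q_k·r_k inherits s_{k+1} = s_{k-1} − q_k·s_k, t_{k+1} = t_{k-1} − q_k·t_k, so r_k = a·s_k + b·t_k at every step:
  q = 4: r = 56, s = 1 − 4·0 = 1, t = 0 − 4·1 = -4  (check: 384·1 + 82·(-4) = 56)
  q = 1: r = 26, s = 0 − 1·1 = -1, t = 1 − 1·(-4) = 5  (check: 384·(-1) + 82·5 = 26)
  q = 2: r = 4, s = 1 − 2·(-1) = 3, t = -4 − 2·5 = -14  (check: 384·3 + 82·(-14) = 4)
  q = 6: r = 2, s = -1 − 6·3 = -19, t = 5 − 6·(-14) = 89  (check: 384·(-19) + 82·89 = 2)
The row with r = 2 (the gcd) gives the Bezout coefficients s = -19, t = 89.
Result: 384 · (-19) + 82 · (89) = 2.

gcd(384, 82) = 2; s = -19, t = 89 (check: 384·(-19) + 82·89 = 2).


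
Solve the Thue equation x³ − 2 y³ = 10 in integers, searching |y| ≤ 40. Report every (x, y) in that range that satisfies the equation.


The equation is x³ - 2y³ = 10. For fixed y, x³ = 2·y³ + 10, so a solution requires the RHS to be a perfect cube.
Strategy: iterate y from -40 to 40, compute RHS = 2·y³ + 10, and check whether it is a (positive or negative) perfect cube.
Check small values of y:
  y = 0: RHS = 10 is not a perfect cube.
  y = 1: RHS = 12 is not a perfect cube.
  y = -1: RHS = 8 = (2)³ ⇒ x = 2 works.
  y = 2: RHS = 26 is not a perfect cube.
  y = -2: RHS = -6 is not a perfect cube.
  y = 3: RHS = 64 = (4)³ ⇒ x = 4 works.
  y = -3: RHS = -44 is not a perfect cube.
Continuing the search up to |y| = 40 finds no further solutions beyond those listed.
Collected solutions: (2, -1), (4, 3).

Solutions (with |y| ≤ 40): (2, -1), (4, 3).
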